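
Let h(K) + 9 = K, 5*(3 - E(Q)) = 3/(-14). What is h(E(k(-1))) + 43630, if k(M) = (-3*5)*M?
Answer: 3053683/70 ≈ 43624.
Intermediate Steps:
k(M) = -15*M
E(Q) = 213/70 (E(Q) = 3 - 3/(5*(-14)) = 3 - 3*(-1)/(5*14) = 3 - ⅕*(-3/14) = 3 + 3/70 = 213/70)
h(K) = -9 + K
h(E(k(-1))) + 43630 = (-9 + 213/70) + 43630 = -417/70 + 43630 = 3053683/70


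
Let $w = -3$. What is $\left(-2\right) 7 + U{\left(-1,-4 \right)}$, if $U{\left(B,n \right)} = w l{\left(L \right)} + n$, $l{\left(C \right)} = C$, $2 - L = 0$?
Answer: $-24$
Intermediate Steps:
$L = 2$ ($L = 2 - 0 = 2 + 0 = 2$)
$U{\left(B,n \right)} = -6 + n$ ($U{\left(B,n \right)} = \left(-3\right) 2 + n = -6 + n$)
$\left(-2\right) 7 + U{\left(-1,-4 \right)} = \left(-2\right) 7 - 10 = -14 - 10 = -24$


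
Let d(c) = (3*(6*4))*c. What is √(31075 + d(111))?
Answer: √39067 ≈ 197.65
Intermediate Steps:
d(c) = 72*c (d(c) = (3*24)*c = 72*c)
√(31075 + d(111)) = √(31075 + 72*111) = √(31075 + 7992) = √39067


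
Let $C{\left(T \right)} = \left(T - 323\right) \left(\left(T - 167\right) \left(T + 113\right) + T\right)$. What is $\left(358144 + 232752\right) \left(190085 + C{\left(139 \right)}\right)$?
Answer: $864370350448$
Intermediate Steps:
$C{\left(T \right)} = \left(-323 + T\right) \left(T + \left(-167 + T\right) \left(113 + T\right)\right)$ ($C{\left(T \right)} = \left(-323 + T\right) \left(\left(-167 + T\right) \left(113 + T\right) + T\right) = \left(-323 + T\right) \left(T + \left(-167 + T\right) \left(113 + T\right)\right)$)
$\left(358144 + 232752\right) \left(190085 + C{\left(139 \right)}\right) = \left(358144 + 232752\right) \left(190085 + \left(6095333 + 139^{3} - 243528 - 376 \cdot 139^{2}\right)\right) = 590896 \left(190085 + \left(6095333 + 2685619 - 243528 - 7264696\right)\right) = 590896 \left(190085 + 1272728\right) = 590896 \cdot 1462813 = 864370350448$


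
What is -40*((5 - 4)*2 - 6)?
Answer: 160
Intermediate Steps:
-40*((5 - 4)*2 - 6) = -40*(1*2 - 6) = -40*(2 - 6) = -40*(-4) = 160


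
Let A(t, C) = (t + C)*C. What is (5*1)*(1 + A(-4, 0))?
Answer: 5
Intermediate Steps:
A(t, C) = C*(C + t) (A(t, C) = (C + t)*C = C*(C + t))
(5*1)*(1 + A(-4, 0)) = (5*1)*(1 + 0*(0 - 4)) = 5*(1 + 0*(-4)) = 5*(1 + 0) = 5*1 = 5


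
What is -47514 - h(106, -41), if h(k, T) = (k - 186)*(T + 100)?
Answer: -42794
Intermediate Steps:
h(k, T) = (-186 + k)*(100 + T)
-47514 - h(106, -41) = -47514 - (-18600 - 186*(-41) + 100*106 - 41*106) = -47514 - (-18600 + 7626 + 10600 - 4346) = -47514 - 1*(-4720) = -47514 + 4720 = -42794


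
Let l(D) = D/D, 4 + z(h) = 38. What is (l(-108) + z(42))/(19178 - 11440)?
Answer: 35/7738 ≈ 0.0045231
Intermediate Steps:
z(h) = 34 (z(h) = -4 + 38 = 34)
l(D) = 1
(l(-108) + z(42))/(19178 - 11440) = (1 + 34)/(19178 - 11440) = 35/7738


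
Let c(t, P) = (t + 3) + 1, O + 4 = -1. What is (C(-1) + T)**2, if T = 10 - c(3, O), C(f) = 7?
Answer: 100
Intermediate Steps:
O = -5 (O = -4 - 1 = -5)
c(t, P) = 4 + t (c(t, P) = (3 + t) + 1 = 4 + t)
T = 3 (T = 10 - (4 + 3) = 10 - 1*7 = 10 - 7 = 3)
(C(-1) + T)**2 = (7 + 3)**2 = 10**2 = 100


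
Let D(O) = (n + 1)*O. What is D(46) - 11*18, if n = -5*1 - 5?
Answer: -612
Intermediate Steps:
n = -10 (n = -5 - 5 = -10)
D(O) = -9*O (D(O) = (-10 + 1)*O = -9*O)
D(46) - 11*18 = -9*46 - 11*18 = -414 - 1*198 = -414 - 198 = -612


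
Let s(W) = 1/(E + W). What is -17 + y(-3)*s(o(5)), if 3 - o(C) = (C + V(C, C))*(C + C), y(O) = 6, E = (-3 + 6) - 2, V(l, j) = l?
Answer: -273/16 ≈ -17.063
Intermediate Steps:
E = 1 (E = 3 - 2 = 1)
o(C) = 3 - 4*C² (o(C) = 3 - (C + C)*(C + C) = 3 - 2*C*2*C = 3 - 4*C²)
s(W) = 1/(1 + W)
-17 + y(-3)*s(o(5)) = -17 + 6/(1 + (3 - 4*5²)) = -17 + 6/(1 + (3 - 4*25)) = -17 + 6/(1 + (3 - 100)) = -17 + 6/(1 - 97) = -17 + 6/(-96) = -17 + 6*(-1/96) = -17 - 1/16 = -273/16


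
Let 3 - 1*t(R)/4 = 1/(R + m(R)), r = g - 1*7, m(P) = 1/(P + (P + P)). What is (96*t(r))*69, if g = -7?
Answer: 47931264/589 ≈ 81377.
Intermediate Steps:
m(P) = 1/(3*P) (m(P) = 1/(P + 2*P) = 1/(3*P))
r = -14 (r = -7 - 1*7 = -7 - 7 = -14)
t(R) = 12 - 4/(R + 1/(3*R))
(96*t(r))*69 = (96*(12*(1 - 14*(-1 + 3*(-14)))/(1 + 3*(-14)**2)))*69 = (96*(12*(1 - 14*(-1 - 42))/(1 + 3*196)))*69 = (96*(12*(1 - 14*(-43))/(1 + 588)))*69 = (96*(12*(1 + 602)/589))*69 = (96*(12*(1/589)*603))*69 = (96*(7236/589))*69 = (694656/589)*69 = 47931264/589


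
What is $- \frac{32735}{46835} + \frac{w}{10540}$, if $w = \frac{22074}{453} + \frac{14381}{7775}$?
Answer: $- \frac{4732813468969}{6818197148500} \approx -0.69414$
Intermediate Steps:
$w = \frac{59379981}{1174025}$ ($w = 22074 \cdot \frac{1}{453} + 14381 \cdot \frac{1}{7775} = \frac{7358}{151} + \frac{14381}{7775} = \frac{59379981}{1174025} \approx 50.578$)
$- \frac{32735}{46835} + \frac{w}{10540} = - \frac{32735}{46835} + \frac{59379981}{1174025 \cdot 10540} = \left(-32735\right) \frac{1}{46835} + \frac{59379981}{1174025} \cdot \frac{1}{10540} = - \frac{6547}{9367} + \frac{59379981}{12374223500} = - \frac{4732813468969}{6818197148500}$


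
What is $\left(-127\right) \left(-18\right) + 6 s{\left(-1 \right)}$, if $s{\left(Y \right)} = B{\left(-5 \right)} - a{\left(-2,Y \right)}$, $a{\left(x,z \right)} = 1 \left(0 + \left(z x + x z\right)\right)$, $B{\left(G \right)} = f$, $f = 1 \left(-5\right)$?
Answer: $2232$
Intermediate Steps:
$f = -5$
$B{\left(G \right)} = -5$
$a{\left(x,z \right)} = 2 x z$ ($a{\left(x,z \right)} = 1 \left(0 + \left(x z + x z\right)\right) = 1 \left(0 + 2 x z\right) = 1 \cdot 2 x z = 2 x z$)
$s{\left(Y \right)} = -5 + 4 Y$ ($s{\left(Y \right)} = -5 - 2 \left(-2\right) Y = -5 - - 4 Y = -5 + 4 Y$)
$\left(-127\right) \left(-18\right) + 6 s{\left(-1 \right)} = \left(-127\right) \left(-18\right) + 6 \left(-5 + 4 \left(-1\right)\right) = 2286 + 6 \left(-5 - 4\right) = 2286 + 6 \left(-9\right) = 2286 - 54 = 2232$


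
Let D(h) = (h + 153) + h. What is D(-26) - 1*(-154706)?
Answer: 154807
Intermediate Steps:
D(h) = 153 + 2*h (D(h) = (153 + h) + h = 153 + 2*h)
D(-26) - 1*(-154706) = (153 + 2*(-26)) - 1*(-154706) = (153 - 52) + 154706 = 101 + 154706 = 154807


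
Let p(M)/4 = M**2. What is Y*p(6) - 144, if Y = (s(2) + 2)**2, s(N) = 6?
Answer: 9072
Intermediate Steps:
p(M) = 4*M**2
Y = 64 (Y = (6 + 2)**2 = 8**2 = 64)
Y*p(6) - 144 = 64*(4*6**2) - 144 = 64*(4*36) - 144 = 64*144 - 144 = 9216 - 144 = 9072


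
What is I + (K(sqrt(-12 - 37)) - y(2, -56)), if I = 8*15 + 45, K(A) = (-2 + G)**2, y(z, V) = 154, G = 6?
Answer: 27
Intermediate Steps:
K(A) = 16 (K(A) = (-2 + 6)**2 = 4**2 = 16)
I = 165 (I = 120 + 45 = 165)
I + (K(sqrt(-12 - 37)) - y(2, -56)) = 165 + (16 - 1*154) = 165 + (16 - 154) = 165 - 138 = 27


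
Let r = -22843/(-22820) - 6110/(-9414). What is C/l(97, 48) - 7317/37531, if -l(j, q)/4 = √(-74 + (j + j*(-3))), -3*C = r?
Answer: -7317/37531 - 177237101*I*√67/172721293920 ≈ -0.19496 - 0.0083994*I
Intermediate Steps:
r = 177237101/107413740 (r = -22843*(-1/22820) - 6110*(-1/9414) = 22843/22820 + 3055/4707 = 177237101/107413740 ≈ 1.6500)
C = -177237101/322241220 (C = -⅓*177237101/107413740 = -177237101/322241220 ≈ -0.55001)
l(j, q) = -4*√(-74 - 2*j) (l(j, q) = -4*√(-74 + (j + j*(-3))) = -4*√(-74 + (j - 3*j)) = -4*√(-74 - 2*j))
C/l(97, 48) - 7317/37531 = -177237101*(-1/(4*√(-74 - 2*97)))/322241220 - 7317/37531 = -177237101*(-1/(4*√(-74 - 194)))/322241220 - 7317*1/37531 = -177237101*I*√67/536/322241220 - 7317/37531 = -177237101*I*√67/172721293920 - 7317/37531 = -7317/37531 - 177237101*I*√67/172721293920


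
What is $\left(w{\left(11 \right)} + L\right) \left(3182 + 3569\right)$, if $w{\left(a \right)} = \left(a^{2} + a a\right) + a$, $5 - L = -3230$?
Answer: $23547488$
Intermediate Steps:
$L = 3235$ ($L = 5 - -3230 = 5 + 3230 = 3235$)
$w{\left(a \right)} = a + 2 a^{2}$ ($w{\left(a \right)} = \left(a^{2} + a^{2}\right) + a = 2 a^{2} + a = a + 2 a^{2}$)
$\left(w{\left(11 \right)} + L\right) \left(3182 + 3569\right) = \left(11 \left(1 + 2 \cdot 11\right) + 3235\right) \left(3182 + 3569\right) = \left(11 \left(1 + 22\right) + 3235\right) 6751 = \left(11 \cdot 23 + 3235\right) 6751 = \left(253 + 3235\right) 6751 = 3488 \cdot 6751 = 23547488$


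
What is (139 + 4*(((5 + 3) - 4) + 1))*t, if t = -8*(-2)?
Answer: 2544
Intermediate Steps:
t = 16
(139 + 4*(((5 + 3) - 4) + 1))*t = (139 + 4*(((5 + 3) - 4) + 1))*16 = (139 + 4*((8 - 4) + 1))*16 = (139 + 4*(4 + 1))*16 = (139 + 4*5)*16 = (139 + 20)*16 = 159*16 = 2544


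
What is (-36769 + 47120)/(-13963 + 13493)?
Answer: -10351/470 ≈ -22.023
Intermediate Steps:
(-36769 + 47120)/(-13963 + 13493) = 10351/(-470) = 10351*(-1/470) = -10351/470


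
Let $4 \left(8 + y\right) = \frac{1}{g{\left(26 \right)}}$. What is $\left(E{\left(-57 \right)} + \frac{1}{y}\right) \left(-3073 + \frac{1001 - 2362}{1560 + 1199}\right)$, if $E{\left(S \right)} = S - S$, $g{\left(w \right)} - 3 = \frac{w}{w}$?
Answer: $\frac{135676288}{350393} \approx 387.21$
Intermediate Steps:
$g{\left(w \right)} = 4$ ($g{\left(w \right)} = 3 + \frac{w}{w} = 3 + 1 = 4$)
$y = - \frac{127}{16}$ ($y = -8 + \frac{1}{4 \cdot 4} = -8 + \frac{1}{4} \cdot \frac{1}{4} = -8 + \frac{1}{16} = - \frac{127}{16} \approx -7.9375$)
$E{\left(S \right)} = 0$
$\left(E{\left(-57 \right)} + \frac{1}{y}\right) \left(-3073 + \frac{1001 - 2362}{1560 + 1199}\right) = \left(0 + \frac{1}{- \frac{127}{16}}\right) \left(-3073 + \frac{1001 - 2362}{1560 + 1199}\right) = \left(0 - \frac{16}{127}\right) \left(-3073 - \frac{1361}{2759}\right) = - \frac{16 \left(-3073 - \frac{1361}{2759}\right)}{127} = \left(- \frac{16}{127}\right) \left(- \frac{8479768}{2759}\right) = \frac{135676288}{350393}$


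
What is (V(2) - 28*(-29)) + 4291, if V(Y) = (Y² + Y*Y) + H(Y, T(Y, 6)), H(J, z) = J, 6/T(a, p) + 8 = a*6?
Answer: 5113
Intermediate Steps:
T(a, p) = 6/(-8 + 6*a) (T(a, p) = 6/(-8 + a*6) = 6/(-8 + 6*a))
V(Y) = Y + 2*Y² (V(Y) = (Y² + Y*Y) + Y = (Y² + Y²) + Y = 2*Y² + Y = Y + 2*Y²)
(V(2) - 28*(-29)) + 4291 = (2*(1 + 2*2) - 28*(-29)) + 4291 = (2*(1 + 4) + 812) + 4291 = (2*5 + 812) + 4291 = (10 + 812) + 4291 = 822 + 4291 = 5113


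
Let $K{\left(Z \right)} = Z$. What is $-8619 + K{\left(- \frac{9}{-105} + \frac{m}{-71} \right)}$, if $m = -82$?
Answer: $- \frac{21415132}{2485} \approx -8617.8$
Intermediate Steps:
$-8619 + K{\left(- \frac{9}{-105} + \frac{m}{-71} \right)} = -8619 - \left(- \frac{82}{71} - \frac{3}{35}\right) = -8619 - - \frac{3083}{2485} = -8619 + \left(\frac{3}{35} + \frac{82}{71}\right) = -8619 + \frac{3083}{2485} = - \frac{21415132}{2485}$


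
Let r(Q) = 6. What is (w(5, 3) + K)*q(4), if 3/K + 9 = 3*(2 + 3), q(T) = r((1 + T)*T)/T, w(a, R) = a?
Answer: 33/4 ≈ 8.2500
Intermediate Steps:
q(T) = 6/T
K = 1/2 (K = 3/(-9 + 3*(2 + 3)) = 3/(-9 + 3*5) = 3/(-9 + 15) = 3/6 = 3*(1/6) = 1/2 ≈ 0.50000)
(w(5, 3) + K)*q(4) = (5 + 1/2)*(6/4) = 11*(6*(1/4))/2 = (11/2)*(3/2) = 33/4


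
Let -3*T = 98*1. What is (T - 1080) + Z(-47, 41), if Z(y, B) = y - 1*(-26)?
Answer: -3401/3 ≈ -1133.7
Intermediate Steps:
Z(y, B) = 26 + y (Z(y, B) = y + 26 = 26 + y)
T = -98/3 ≈ -32.667
(T - 1080) + Z(-47, 41) = (-98/3 - 1080) + (26 - 47) = -3338/3 - 21 = -3401/3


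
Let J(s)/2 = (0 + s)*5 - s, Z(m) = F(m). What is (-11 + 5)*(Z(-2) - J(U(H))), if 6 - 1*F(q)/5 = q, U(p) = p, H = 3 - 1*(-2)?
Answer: 0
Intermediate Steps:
H = 5 (H = 3 + 2 = 5)
F(q) = 30 - 5*q
Z(m) = 30 - 5*m
J(s) = 8*s (J(s) = 2*((0 + s)*5 - s) = 2*(s*5 - s) = 2*(5*s - s) = 2*(4*s) = 8*s)
(-11 + 5)*(Z(-2) - J(U(H))) = (-11 + 5)*((30 - 5*(-2)) - 8*5) = -6*((30 + 10) - 1*40) = -6*(40 - 40) = -6*0 = 0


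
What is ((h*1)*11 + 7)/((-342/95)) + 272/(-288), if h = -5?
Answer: 223/18 ≈ 12.389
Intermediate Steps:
((h*1)*11 + 7)/((-342/95)) + 272/(-288) = (-5*1*11 + 7)/((-342/95)) + 272/(-288) = (-5*11 + 7)/((-342*1/95)) + 272*(-1/288) = (-55 + 7)/(-18/5) - 17/18 = -48*(-5/18) - 17/18 = 40/3 - 17/18 = 223/18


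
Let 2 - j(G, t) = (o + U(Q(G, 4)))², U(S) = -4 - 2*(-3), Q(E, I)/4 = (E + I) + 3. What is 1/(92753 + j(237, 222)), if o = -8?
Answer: 1/92719 ≈ 1.0785e-5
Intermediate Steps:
Q(E, I) = 12 + 4*E + 4*I (Q(E, I) = 4*((E + I) + 3) = 4*(3 + E + I) = 12 + 4*E + 4*I)
U(S) = 2 (U(S) = -4 + 6 = 2)
j(G, t) = -34 (j(G, t) = 2 - (-8 + 2)² = 2 - 1*(-6)² = 2 - 1*36 = 2 - 36 = -34)
1/(92753 + j(237, 222)) = 1/(92753 - 34) = 1/92719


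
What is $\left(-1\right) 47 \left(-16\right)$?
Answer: $752$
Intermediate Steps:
$\left(-1\right) 47 \left(-16\right) = \left(-47\right) \left(-16\right) = 752$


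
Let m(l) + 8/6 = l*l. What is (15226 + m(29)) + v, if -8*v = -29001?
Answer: 472579/24 ≈ 19691.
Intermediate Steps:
m(l) = -4/3 + l² (m(l) = -4/3 + l*l = -4/3 + l²)
v = 29001/8 (v = -⅛*(-29001) = 29001/8 ≈ 3625.1)
(15226 + m(29)) + v = (15226 + (-4/3 + 29²)) + 29001/8 = (15226 + (-4/3 + 841)) + 29001/8 = (15226 + 2519/3) + 29001/8 = 48197/3 + 29001/8 = 472579/24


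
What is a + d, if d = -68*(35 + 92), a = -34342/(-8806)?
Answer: -5429591/629 ≈ -8632.1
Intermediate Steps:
a = 2453/629 (a = -34342*(-1/8806) = 2453/629 ≈ 3.8998)
d = -8636 (d = -68*127 = -8636)
a + d = 2453/629 - 8636 = -5429591/629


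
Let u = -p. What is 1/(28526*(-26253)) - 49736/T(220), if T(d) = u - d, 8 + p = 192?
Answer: 9311736531751/75638200878 ≈ 123.11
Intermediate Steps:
p = 184 (p = -8 + 192 = 184)
u = -184 (u = -1*184 = -184)
T(d) = -184 - d
1/(28526*(-26253)) - 49736/T(220) = 1/(28526*(-26253)) - 49736/(-184 - 1*220) = (1/28526)*(-1/26253) - 49736/(-184 - 220) = -1/748893078 - 49736/(-404) = -1/748893078 - 49736*(-1/404) = -1/748893078 + 12434/101 = 9311736531751/75638200878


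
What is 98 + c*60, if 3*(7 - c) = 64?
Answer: -762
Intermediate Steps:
c = -43/3 (c = 7 - ⅓*64 = 7 - 64/3 = -43/3 ≈ -14.333)
98 + c*60 = 98 - 43/3*60 = 98 - 860 = -762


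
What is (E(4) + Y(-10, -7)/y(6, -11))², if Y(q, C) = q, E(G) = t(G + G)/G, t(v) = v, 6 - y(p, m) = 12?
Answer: 121/9 ≈ 13.444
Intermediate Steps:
y(p, m) = -6 (y(p, m) = 6 - 1*12 = 6 - 12 = -6)
E(G) = 2 (E(G) = (G + G)/G = (2*G)/G = 2)
(E(4) + Y(-10, -7)/y(6, -11))² = (2 - 10/(-6))² = (2 - 10*(-⅙))² = (2 + 5/3)² = (11/3)² = 121/9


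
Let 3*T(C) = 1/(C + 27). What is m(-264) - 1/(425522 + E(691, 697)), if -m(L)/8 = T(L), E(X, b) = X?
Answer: 126259/11223609 ≈ 0.011249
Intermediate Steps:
T(C) = 1/(3*(27 + C)) (T(C) = 1/(3*(C + 27)) = 1/(3*(27 + C)))
m(L) = -8/(3*(27 + L))
m(-264) - 1/(425522 + E(691, 697)) = -8/(81 + 3*(-264)) - 1/(425522 + 691) = -8/(81 - 792) - 1/426213 = -8/(-711) - 1*1/426213 = -8*(-1/711) - 1/426213 = 8/711 - 1/426213 = 126259/11223609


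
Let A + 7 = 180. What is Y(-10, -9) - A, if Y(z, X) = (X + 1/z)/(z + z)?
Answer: -34509/200 ≈ -172.54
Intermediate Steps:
Y(z, X) = (X + 1/z)/(2*z) (Y(z, X) = (X + 1/z)/((2*z)) = (X + 1/z)*(1/(2*z)) = (X + 1/z)/(2*z))
A = 173 (A = -7 + 180 = 173)
Y(-10, -9) - A = (½)*(1 - 9*(-10))/(-10)² - 1*173 = (½)*(1/100)*(1 + 90) - 173 = (½)*(1/100)*91 - 173 = 91/200 - 173 = -34509/200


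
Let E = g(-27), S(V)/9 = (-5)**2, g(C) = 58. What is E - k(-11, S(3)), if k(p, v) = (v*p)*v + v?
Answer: 556708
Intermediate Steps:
S(V) = 225 (S(V) = 9*(-5)**2 = 9*25 = 225)
E = 58
k(p, v) = v + p*v**2 (k(p, v) = (p*v)*v + v = p*v**2 + v = v + p*v**2)
E - k(-11, S(3)) = 58 - 225*(1 - 11*225) = 58 - 225*(1 - 2475) = 58 - 225*(-2474) = 58 - 1*(-556650) = 58 + 556650 = 556708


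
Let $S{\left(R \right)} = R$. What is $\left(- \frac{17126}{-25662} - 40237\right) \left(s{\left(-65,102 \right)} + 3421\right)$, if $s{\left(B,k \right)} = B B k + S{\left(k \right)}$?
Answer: $- \frac{17254339345664}{987} \approx -1.7482 \cdot 10^{10}$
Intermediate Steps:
$s{\left(B,k \right)} = k + k B^{2}$ ($s{\left(B,k \right)} = B B k + k = B^{2} k + k = k B^{2} + k = k + k B^{2}$)
$\left(- \frac{17126}{-25662} - 40237\right) \left(s{\left(-65,102 \right)} + 3421\right) = \left(- \frac{17126}{-25662} - 40237\right) \left(102 \left(1 + \left(-65\right)^{2}\right) + 3421\right) = \left(\left(-17126\right) \left(- \frac{1}{25662}\right) - 40237\right) \left(102 \left(1 + 4225\right) + 3421\right) = \left(\frac{8563}{12831} - 40237\right) \left(102 \cdot 4226 + 3421\right) = - \frac{516272384 \left(431052 + 3421\right)}{12831} = \left(- \frac{516272384}{12831}\right) 434473 = - \frac{17254339345664}{987}$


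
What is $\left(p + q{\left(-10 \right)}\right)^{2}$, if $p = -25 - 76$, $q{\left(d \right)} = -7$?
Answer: $11664$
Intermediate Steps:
$p = -101$ ($p = -25 - 76 = -101$)
$\left(p + q{\left(-10 \right)}\right)^{2} = \left(-101 - 7\right)^{2} = \left(-108\right)^{2} = 11664$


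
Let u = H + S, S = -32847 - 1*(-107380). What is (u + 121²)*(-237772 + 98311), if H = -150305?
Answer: 8525390391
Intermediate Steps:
S = 74533 (S = -32847 + 107380 = 74533)
u = -75772 (u = -150305 + 74533 = -75772)
(u + 121²)*(-237772 + 98311) = (-75772 + 121²)*(-237772 + 98311) = (-75772 + 14641)*(-139461) = -61131*(-139461) = 8525390391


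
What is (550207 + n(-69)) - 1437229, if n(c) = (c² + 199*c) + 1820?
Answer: -894172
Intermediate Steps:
n(c) = 1820 + c² + 199*c
(550207 + n(-69)) - 1437229 = (550207 + (1820 + (-69)² + 199*(-69))) - 1437229 = (550207 + (1820 + 4761 - 13731)) - 1437229 = (550207 - 7150) - 1437229 = 543057 - 1437229 = -894172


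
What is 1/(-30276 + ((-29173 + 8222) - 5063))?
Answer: -1/56290 ≈ -1.7765e-5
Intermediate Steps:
1/(-30276 + ((-29173 + 8222) - 5063)) = 1/(-30276 + (-20951 - 5063)) = 1/(-30276 - 26014) = 1/(-56290) = -1/56290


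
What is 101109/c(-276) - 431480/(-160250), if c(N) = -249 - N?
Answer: 540478907/144225 ≈ 3747.5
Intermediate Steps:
101109/c(-276) - 431480/(-160250) = 101109/(-249 - 1*(-276)) - 431480/(-160250) = 101109/(-249 + 276) - 431480*(-1/160250) = 101109/27 + 43148/16025 = 101109*(1/27) + 43148/16025 = 33703/9 + 43148/16025 = 540478907/144225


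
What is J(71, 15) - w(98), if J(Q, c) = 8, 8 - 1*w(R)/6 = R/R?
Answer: -34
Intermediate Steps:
w(R) = 42 (w(R) = 48 - 6*R/R = 48 - 6*1 = 48 - 6 = 42)
J(71, 15) - w(98) = 8 - 1*42 = 8 - 42 = -34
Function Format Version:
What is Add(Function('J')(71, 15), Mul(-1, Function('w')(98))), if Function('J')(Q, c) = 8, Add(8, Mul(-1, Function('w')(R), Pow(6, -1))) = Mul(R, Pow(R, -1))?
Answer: -34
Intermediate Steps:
Function('w')(R) = 42 (Function('w')(R) = Add(48, Mul(-6, Mul(R, Pow(R, -1)))) = Add(48, Mul(-6, 1)) = Add(48, -6) = 42)
Add(Function('J')(71, 15), Mul(-1, Function('w')(98))) = Add(8, Mul(-1, 42)) = Add(8, -42) = -34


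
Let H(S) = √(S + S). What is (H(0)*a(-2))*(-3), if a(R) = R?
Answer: 0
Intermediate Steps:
H(S) = √2*√S (H(S) = √(2*S) = √2*√S)
(H(0)*a(-2))*(-3) = ((√2*√0)*(-2))*(-3) = ((√2*0)*(-2))*(-3) = (0*(-2))*(-3) = 0*(-3) = 0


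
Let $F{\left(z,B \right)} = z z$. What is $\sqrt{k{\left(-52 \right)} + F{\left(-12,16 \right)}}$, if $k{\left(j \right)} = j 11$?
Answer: $2 i \sqrt{107} \approx 20.688 i$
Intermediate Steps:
$k{\left(j \right)} = 11 j$
$F{\left(z,B \right)} = z^{2}$
$\sqrt{k{\left(-52 \right)} + F{\left(-12,16 \right)}} = \sqrt{11 \left(-52\right) + \left(-12\right)^{2}} = \sqrt{-572 + 144} = \sqrt{-428} = 2 i \sqrt{107}$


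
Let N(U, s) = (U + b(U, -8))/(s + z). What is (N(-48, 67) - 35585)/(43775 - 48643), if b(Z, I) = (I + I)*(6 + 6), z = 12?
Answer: 2811455/384572 ≈ 7.3106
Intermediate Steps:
b(Z, I) = 24*I (b(Z, I) = (2*I)*12 = 24*I)
N(U, s) = (-192 + U)/(12 + s) (N(U, s) = (U + 24*(-8))/(s + 12) = (U - 192)/(12 + s) = (-192 + U)/(12 + s))
(N(-48, 67) - 35585)/(43775 - 48643) = ((-192 - 48)/(12 + 67) - 35585)/(43775 - 48643) = (-240/79 - 35585)/(-4868) = ((1/79)*(-240) - 35585)*(-1/4868) = (-240/79 - 35585)*(-1/4868) = -2811455/79*(-1/4868) = 2811455/384572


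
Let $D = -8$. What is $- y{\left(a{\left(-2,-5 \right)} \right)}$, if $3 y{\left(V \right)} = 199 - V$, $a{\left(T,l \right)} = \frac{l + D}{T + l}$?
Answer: $- \frac{460}{7} \approx -65.714$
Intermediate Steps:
$a{\left(T,l \right)} = \frac{-8 + l}{T + l}$ ($a{\left(T,l \right)} = \frac{l - 8}{T + l} = \frac{-8 + l}{T + l}$)
$y{\left(V \right)} = \frac{199}{3} - \frac{V}{3}$ ($y{\left(V \right)} = \frac{199 - V}{3} = \frac{199}{3} - \frac{V}{3}$)
$- y{\left(a{\left(-2,-5 \right)} \right)} = - (\frac{199}{3} - \frac{\frac{1}{-2 - 5} \left(-8 - 5\right)}{3}) = - (\frac{199}{3} - \frac{\frac{1}{-7} \left(-13\right)}{3}) = - (\frac{199}{3} - \frac{\left(- \frac{1}{7}\right) \left(-13\right)}{3}) = - (\frac{199}{3} - \frac{13}{21}) = \left(-1\right) \frac{460}{7} = - \frac{460}{7}$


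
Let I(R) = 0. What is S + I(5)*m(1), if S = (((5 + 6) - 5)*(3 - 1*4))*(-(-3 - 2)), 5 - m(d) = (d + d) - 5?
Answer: -30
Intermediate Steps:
m(d) = 10 - 2*d (m(d) = 5 - ((d + d) - 5) = 5 - (2*d - 5) = 5 - (-5 + 2*d) = 5 + (5 - 2*d) = 10 - 2*d)
S = -30 (S = ((11 - 5)*(3 - 4))*(-1*(-5)) = (6*(-1))*5 = -6*5 = -30)
S + I(5)*m(1) = -30 + 0*(10 - 2*1) = -30 + 0*(10 - 2) = -30 + 0*8 = -30 + 0 = -30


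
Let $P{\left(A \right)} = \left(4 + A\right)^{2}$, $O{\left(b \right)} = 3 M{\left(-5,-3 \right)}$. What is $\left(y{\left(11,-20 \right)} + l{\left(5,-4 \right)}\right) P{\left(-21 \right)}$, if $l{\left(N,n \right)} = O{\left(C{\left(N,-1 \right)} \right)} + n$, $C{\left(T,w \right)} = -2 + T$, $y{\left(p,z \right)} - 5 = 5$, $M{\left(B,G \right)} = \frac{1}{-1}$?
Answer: $867$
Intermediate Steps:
$M{\left(B,G \right)} = -1$
$y{\left(p,z \right)} = 10$ ($y{\left(p,z \right)} = 5 + 5 = 10$)
$O{\left(b \right)} = -3$ ($O{\left(b \right)} = 3 \left(-1\right) = -3$)
$l{\left(N,n \right)} = -3 + n$
$\left(y{\left(11,-20 \right)} + l{\left(5,-4 \right)}\right) P{\left(-21 \right)} = \left(10 - 7\right) \left(4 - 21\right)^{2} = \left(10 - 7\right) \left(-17\right)^{2} = 3 \cdot 289 = 867$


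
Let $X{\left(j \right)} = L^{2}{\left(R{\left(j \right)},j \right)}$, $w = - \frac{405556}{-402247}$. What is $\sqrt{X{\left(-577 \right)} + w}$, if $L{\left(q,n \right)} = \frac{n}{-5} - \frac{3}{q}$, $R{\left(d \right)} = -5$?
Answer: $\frac{2 \sqrt{544344894687359}}{402247} \approx 116.0$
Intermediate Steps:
$L{\left(q,n \right)} = - \frac{3}{q} - \frac{n}{5}$ ($L{\left(q,n \right)} = n \left(- \frac{1}{5}\right) - \frac{3}{q} = - \frac{n}{5} - \frac{3}{q} = - \frac{3}{q} - \frac{n}{5}$)
$w = \frac{405556}{402247}$ ($w = \left(-405556\right) \left(- \frac{1}{402247}\right) = \frac{405556}{402247} \approx 1.0082$)
$X{\left(j \right)} = \left(\frac{3}{5} - \frac{j}{5}\right)^{2}$ ($X{\left(j \right)} = \left(- \frac{3}{-5} - \frac{j}{5}\right)^{2} = \left(\left(-3\right) \left(- \frac{1}{5}\right) - \frac{j}{5}\right)^{2} = \left(\frac{3}{5} - \frac{j}{5}\right)^{2}$)
$\sqrt{X{\left(-577 \right)} + w} = \sqrt{\frac{\left(-3 - 577\right)^{2}}{25} + \frac{405556}{402247}} = \sqrt{\frac{\left(-580\right)^{2}}{25} + \frac{405556}{402247}} = \sqrt{\frac{1}{25} \cdot 336400 + \frac{405556}{402247}} = \sqrt{13456 + \frac{405556}{402247}} = \sqrt{\frac{5413041188}{402247}} = \frac{2 \sqrt{544344894687359}}{402247}$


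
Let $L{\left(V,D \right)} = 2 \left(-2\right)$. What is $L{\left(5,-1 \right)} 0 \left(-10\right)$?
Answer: $0$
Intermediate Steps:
$L{\left(V,D \right)} = -4$
$L{\left(5,-1 \right)} 0 \left(-10\right) = \left(-4\right) 0 \left(-10\right) = 0 \left(-10\right) = 0$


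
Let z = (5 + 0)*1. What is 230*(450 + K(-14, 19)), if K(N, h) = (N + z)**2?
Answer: 122130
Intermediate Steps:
z = 5 (z = 5*1 = 5)
K(N, h) = (5 + N)**2 (K(N, h) = (N + 5)**2 = (5 + N)**2)
230*(450 + K(-14, 19)) = 230*(450 + (5 - 14)**2) = 230*(450 + (-9)**2) = 230*(450 + 81) = 230*531 = 122130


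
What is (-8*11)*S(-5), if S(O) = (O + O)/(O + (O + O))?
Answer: -176/3 ≈ -58.667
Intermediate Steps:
S(O) = ⅔ (S(O) = (2*O)/(O + 2*O) = (2*O)/((3*O)) = (2*O)*(1/(3*O)) = ⅔)
(-8*11)*S(-5) = -8*11*(⅔) = -88*⅔ = -176/3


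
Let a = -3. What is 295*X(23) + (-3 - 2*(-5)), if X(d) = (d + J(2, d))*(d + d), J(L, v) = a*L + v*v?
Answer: 7409227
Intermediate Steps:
J(L, v) = v² - 3*L (J(L, v) = -3*L + v*v = -3*L + v² = v² - 3*L)
X(d) = 2*d*(-6 + d + d²) (X(d) = (d + (d² - 3*2))*(d + d) = (d + (d² - 6))*(2*d) = (d + (-6 + d²))*(2*d) = (-6 + d + d²)*(2*d) = 2*d*(-6 + d + d²))
295*X(23) + (-3 - 2*(-5)) = 295*(2*23*(-6 + 23 + 23²)) + (-3 - 2*(-5)) = 295*(2*23*(-6 + 23 + 529)) + (-3 + 10) = 295*(2*23*546) + 7 = 295*25116 + 7 = 7409220 + 7 = 7409227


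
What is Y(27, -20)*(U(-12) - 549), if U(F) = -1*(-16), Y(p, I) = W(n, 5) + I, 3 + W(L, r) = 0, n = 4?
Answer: 12259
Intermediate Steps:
W(L, r) = -3 (W(L, r) = -3 + 0 = -3)
Y(p, I) = -3 + I
U(F) = 16
Y(27, -20)*(U(-12) - 549) = (-3 - 20)*(16 - 549) = -23*(-533) = 12259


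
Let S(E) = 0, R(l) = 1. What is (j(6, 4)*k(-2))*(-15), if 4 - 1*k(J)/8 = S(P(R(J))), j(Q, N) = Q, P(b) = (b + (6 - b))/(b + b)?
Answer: -2880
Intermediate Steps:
P(b) = 3/b (P(b) = 6/((2*b)) = 6*(1/(2*b)) = 3/b)
k(J) = 32 (k(J) = 32 - 8*0 = 32 + 0 = 32)
(j(6, 4)*k(-2))*(-15) = (6*32)*(-15) = 192*(-15) = -2880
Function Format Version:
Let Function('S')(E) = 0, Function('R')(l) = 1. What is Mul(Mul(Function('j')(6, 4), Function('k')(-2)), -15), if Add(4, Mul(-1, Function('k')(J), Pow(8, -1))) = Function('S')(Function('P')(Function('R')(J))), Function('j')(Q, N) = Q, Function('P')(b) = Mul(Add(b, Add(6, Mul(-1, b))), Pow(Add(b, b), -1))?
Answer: -2880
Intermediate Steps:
Function('P')(b) = Mul(3, Pow(b, -1)) (Function('P')(b) = Mul(6, Pow(Mul(2, b), -1)) = Mul(6, Mul(Rational(1, 2), Pow(b, -1))) = Mul(3, Pow(b, -1)))
Function('k')(J) = 32 (Function('k')(J) = Add(32, Mul(-8, 0)) = Add(32, 0) = 32)
Mul(Mul(Function('j')(6, 4), Function('k')(-2)), -15) = Mul(Mul(6, 32), -15) = Mul(192, -15) = -2880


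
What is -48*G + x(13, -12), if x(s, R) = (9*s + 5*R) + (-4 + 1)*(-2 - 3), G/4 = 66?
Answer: -12600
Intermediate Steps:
G = 264 (G = 4*66 = 264)
x(s, R) = 15 + 5*R + 9*s (x(s, R) = (5*R + 9*s) - 3*(-5) = (5*R + 9*s) + 15 = 15 + 5*R + 9*s)
-48*G + x(13, -12) = -48*264 + (15 + 5*(-12) + 9*13) = -12672 + (15 - 60 + 117) = -12672 + 72 = -12600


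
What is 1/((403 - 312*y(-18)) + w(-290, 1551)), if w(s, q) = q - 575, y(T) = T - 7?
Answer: 1/9179 ≈ 0.00010894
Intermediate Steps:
y(T) = -7 + T
w(s, q) = -575 + q
1/((403 - 312*y(-18)) + w(-290, 1551)) = 1/((403 - 312*(-7 - 18)) + (-575 + 1551)) = 1/((403 - 312*(-25)) + 976) = 1/((403 + 7800) + 976) = 1/(8203 + 976) = 1/9179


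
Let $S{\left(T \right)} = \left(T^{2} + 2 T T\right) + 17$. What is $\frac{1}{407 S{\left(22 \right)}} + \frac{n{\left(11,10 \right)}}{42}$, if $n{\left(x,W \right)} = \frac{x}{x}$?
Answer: $\frac{597925}{25111086} \approx 0.023811$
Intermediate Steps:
$n{\left(x,W \right)} = 1$
$S{\left(T \right)} = 17 + 3 T^{2}$ ($S{\left(T \right)} = \left(T^{2} + 2 T^{2}\right) + 17 = 3 T^{2} + 17 = 17 + 3 T^{2}$)
$\frac{1}{407 S{\left(22 \right)}} + \frac{n{\left(11,10 \right)}}{42} = \frac{1}{407 \left(17 + 3 \cdot 22^{2}\right)} + 1 \cdot \frac{1}{42} = \frac{1}{407 \left(17 + 3 \cdot 484\right)} + 1 \cdot \frac{1}{42} = \frac{1}{407 \left(17 + 1452\right)} + \frac{1}{42} = \frac{1}{407 \cdot 1469} + \frac{1}{42} = \frac{1}{407} \cdot \frac{1}{1469} + \frac{1}{42} = \frac{1}{597883} + \frac{1}{42} = \frac{597925}{25111086}$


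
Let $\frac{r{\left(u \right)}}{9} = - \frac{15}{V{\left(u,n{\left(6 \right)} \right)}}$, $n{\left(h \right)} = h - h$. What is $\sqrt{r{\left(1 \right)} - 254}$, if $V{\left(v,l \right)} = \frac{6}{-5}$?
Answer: $\frac{i \sqrt{566}}{2} \approx 11.895 i$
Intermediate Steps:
$n{\left(h \right)} = 0$
$V{\left(v,l \right)} = - \frac{6}{5}$ ($V{\left(v,l \right)} = 6 \left(- \frac{1}{5}\right) = - \frac{6}{5}$)
$r{\left(u \right)} = \frac{225}{2}$ ($r{\left(u \right)} = 9 \left(- \frac{15}{- \frac{6}{5}}\right) = 9 \left(\left(-15\right) \left(- \frac{5}{6}\right)\right) = 9 \cdot \frac{25}{2} = \frac{225}{2}$)
$\sqrt{r{\left(1 \right)} - 254} = \sqrt{\frac{225}{2} - 254} = \sqrt{- \frac{283}{2}} = \frac{i \sqrt{566}}{2}$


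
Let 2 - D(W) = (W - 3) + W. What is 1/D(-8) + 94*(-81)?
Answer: -159893/21 ≈ -7614.0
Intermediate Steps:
D(W) = 5 - 2*W (D(W) = 2 - ((W - 3) + W) = 2 - ((-3 + W) + W) = 2 - (-3 + 2*W) = 2 + (3 - 2*W) = 5 - 2*W)
1/D(-8) + 94*(-81) = 1/(5 - 2*(-8)) + 94*(-81) = 1/(5 + 16) - 7614 = 1/21 - 7614 = -159893/21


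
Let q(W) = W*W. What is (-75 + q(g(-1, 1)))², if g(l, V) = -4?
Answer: 3481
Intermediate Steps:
q(W) = W²
(-75 + q(g(-1, 1)))² = (-75 + (-4)²)² = (-75 + 16)² = (-59)² = 3481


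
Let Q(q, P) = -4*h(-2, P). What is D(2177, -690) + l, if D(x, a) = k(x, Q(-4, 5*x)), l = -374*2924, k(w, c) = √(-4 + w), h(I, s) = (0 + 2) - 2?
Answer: -1093576 + √2173 ≈ -1.0935e+6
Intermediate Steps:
h(I, s) = 0 (h(I, s) = 2 - 2 = 0)
Q(q, P) = 0 (Q(q, P) = -4*0 = 0)
l = -1093576
D(x, a) = √(-4 + x)
D(2177, -690) + l = √(-4 + 2177) - 1093576 = √2173 - 1093576 = -1093576 + √2173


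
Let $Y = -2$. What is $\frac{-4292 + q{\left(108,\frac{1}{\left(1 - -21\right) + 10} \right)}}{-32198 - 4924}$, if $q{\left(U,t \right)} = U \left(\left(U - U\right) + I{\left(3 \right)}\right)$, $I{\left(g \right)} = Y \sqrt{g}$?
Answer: $\frac{2146}{18561} + \frac{36 \sqrt{3}}{6187} \approx 0.1257$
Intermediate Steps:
$I{\left(g \right)} = - 2 \sqrt{g}$
$q{\left(U,t \right)} = - 2 U \sqrt{3}$ ($q{\left(U,t \right)} = U \left(\left(U - U\right) - 2 \sqrt{3}\right) = U \left(0 - 2 \sqrt{3}\right) = U \left(- 2 \sqrt{3}\right) = - 2 U \sqrt{3}$)
$\frac{-4292 + q{\left(108,\frac{1}{\left(1 - -21\right) + 10} \right)}}{-32198 - 4924} = \frac{-4292 - 216 \sqrt{3}}{-32198 - 4924} = \frac{-4292 - 216 \sqrt{3}}{-37122} = \left(-4292 - 216 \sqrt{3}\right) \left(- \frac{1}{37122}\right) = \frac{2146}{18561} + \frac{36 \sqrt{3}}{6187}$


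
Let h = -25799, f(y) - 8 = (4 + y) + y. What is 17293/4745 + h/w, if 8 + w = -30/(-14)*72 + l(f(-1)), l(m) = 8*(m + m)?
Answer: -819837593/10173280 ≈ -80.587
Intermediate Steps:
f(y) = 12 + 2*y (f(y) = 8 + ((4 + y) + y) = 8 + (4 + 2*y) = 12 + 2*y)
l(m) = 16*m (l(m) = 8*(2*m) = 16*m)
w = 2144/7 (w = -8 + (-30/(-14)*72 + 16*(12 + 2*(-1))) = -8 + (-30*(-1/14)*72 + 16*(12 - 2)) = -8 + ((15/7)*72 + 16*10) = -8 + (1080/7 + 160) = -8 + 2200/7 = 2144/7 ≈ 306.29)
17293/4745 + h/w = 17293/4745 - 25799/2144/7 = 17293*(1/4745) - 25799*7/2144 = 17293/4745 - 180593/2144 = -819837593/10173280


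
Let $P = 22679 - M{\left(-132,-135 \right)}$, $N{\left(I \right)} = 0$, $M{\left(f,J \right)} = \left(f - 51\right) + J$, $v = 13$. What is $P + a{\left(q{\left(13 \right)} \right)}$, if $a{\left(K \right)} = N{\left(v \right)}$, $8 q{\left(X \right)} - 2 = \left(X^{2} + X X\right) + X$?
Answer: $22997$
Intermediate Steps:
$M{\left(f,J \right)} = -51 + J + f$ ($M{\left(f,J \right)} = \left(-51 + f\right) + J = -51 + J + f$)
$q{\left(X \right)} = \frac{1}{4} + \frac{X^{2}}{4} + \frac{X}{8}$ ($q{\left(X \right)} = \frac{1}{4} + \frac{\left(X^{2} + X X\right) + X}{8} = \frac{1}{4} + \frac{\left(X^{2} + X^{2}\right) + X}{8} = \frac{1}{4} + \frac{2 X^{2} + X}{8} = \frac{1}{4} + \frac{X + 2 X^{2}}{8} = \frac{1}{4} + \left(\frac{X^{2}}{4} + \frac{X}{8}\right) = \frac{1}{4} + \frac{X^{2}}{4} + \frac{X}{8}$)
$P = 22997$ ($P = 22679 - \left(-51 - 135 - 132\right) = 22679 - -318 = 22679 + 318 = 22997$)
$a{\left(K \right)} = 0$
$P + a{\left(q{\left(13 \right)} \right)} = 22997 + 0 = 22997$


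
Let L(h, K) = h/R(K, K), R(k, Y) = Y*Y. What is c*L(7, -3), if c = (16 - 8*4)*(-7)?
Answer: 784/9 ≈ 87.111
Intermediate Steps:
R(k, Y) = Y²
L(h, K) = h/K² (L(h, K) = h/(K²) = h/K²)
c = 112 (c = (16 - 32)*(-7) = -16*(-7) = 112)
c*L(7, -3) = 112*(7/(-3)²) = 112*(7*(⅑)) = 112*(7/9) = 784/9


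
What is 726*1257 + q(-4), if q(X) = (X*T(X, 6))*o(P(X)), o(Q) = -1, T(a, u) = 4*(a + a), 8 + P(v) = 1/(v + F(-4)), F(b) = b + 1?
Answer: 912454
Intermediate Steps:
F(b) = 1 + b
P(v) = -8 + 1/(-3 + v) (P(v) = -8 + 1/(v + (1 - 4)) = -8 + 1/(v - 3) = -8 + 1/(-3 + v))
T(a, u) = 8*a (T(a, u) = 4*(2*a) = 8*a)
q(X) = -8*X² (q(X) = (X*(8*X))*(-1) = (8*X²)*(-1) = -8*X²)
726*1257 + q(-4) = 726*1257 - 8*(-4)² = 912582 - 8*16 = 912582 - 128 = 912454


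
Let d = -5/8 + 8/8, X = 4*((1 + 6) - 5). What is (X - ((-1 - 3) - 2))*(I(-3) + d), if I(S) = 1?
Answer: 77/4 ≈ 19.250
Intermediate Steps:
X = 8 (X = 4*(7 - 5) = 4*2 = 8)
d = 3/8 (d = -5*⅛ + 8*(⅛) = -5/8 + 1 = 3/8 ≈ 0.37500)
(X - ((-1 - 3) - 2))*(I(-3) + d) = (8 - ((-1 - 3) - 2))*(1 + 3/8) = (8 - (-4 - 2))*(11/8) = (8 - 1*(-6))*(11/8) = (8 + 6)*(11/8) = 14*(11/8) = 77/4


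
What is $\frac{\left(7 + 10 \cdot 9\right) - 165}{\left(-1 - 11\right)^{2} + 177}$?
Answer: $- \frac{68}{321} \approx -0.21184$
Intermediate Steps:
$\frac{\left(7 + 10 \cdot 9\right) - 165}{\left(-1 - 11\right)^{2} + 177} = \frac{\left(7 + 90\right) - 165}{\left(-12\right)^{2} + 177} = \frac{97 - 165}{144 + 177} = - \frac{68}{321}$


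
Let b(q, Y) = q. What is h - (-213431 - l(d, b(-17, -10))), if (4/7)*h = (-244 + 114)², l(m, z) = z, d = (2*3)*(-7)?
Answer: 242989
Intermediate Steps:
d = -42 (d = 6*(-7) = -42)
h = 29575 (h = 7*(-244 + 114)²/4 = (7/4)*(-130)² = (7/4)*16900 = 29575)
h - (-213431 - l(d, b(-17, -10))) = 29575 - (-213431 - 1*(-17)) = 29575 - (-213431 + 17) = 29575 - 1*(-213414) = 29575 + 213414 = 242989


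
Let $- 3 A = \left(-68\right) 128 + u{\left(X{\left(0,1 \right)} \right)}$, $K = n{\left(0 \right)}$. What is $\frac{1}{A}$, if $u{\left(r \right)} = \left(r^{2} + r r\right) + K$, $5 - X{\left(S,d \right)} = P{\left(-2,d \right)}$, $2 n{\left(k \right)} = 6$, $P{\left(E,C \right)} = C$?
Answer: $\frac{3}{8669} \approx 0.00034606$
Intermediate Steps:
$n{\left(k \right)} = 3$ ($n{\left(k \right)} = \frac{1}{2} \cdot 6 = 3$)
$K = 3$
$X{\left(S,d \right)} = 5 - d$
$u{\left(r \right)} = 3 + 2 r^{2}$ ($u{\left(r \right)} = \left(r^{2} + r r\right) + 3 = \left(r^{2} + r^{2}\right) + 3 = 2 r^{2} + 3 = 3 + 2 r^{2}$)
$A = \frac{8669}{3}$ ($A = - \frac{\left(-68\right) 128 + \left(3 + 2 \left(5 - 1\right)^{2}\right)}{3} = - \frac{-8704 + \left(3 + 2 \left(5 - 1\right)^{2}\right)}{3} = - \frac{-8704 + \left(3 + 2 \cdot 4^{2}\right)}{3} = - \frac{-8704 + \left(3 + 2 \cdot 16\right)}{3} = - \frac{-8704 + \left(3 + 32\right)}{3} = - \frac{-8704 + 35}{3} = \left(- \frac{1}{3}\right) \left(-8669\right) = \frac{8669}{3} \approx 2889.7$)
$\frac{1}{A} = \frac{1}{\frac{8669}{3}} = \frac{3}{8669}$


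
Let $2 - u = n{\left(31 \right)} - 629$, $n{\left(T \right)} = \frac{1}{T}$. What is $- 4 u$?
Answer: $- \frac{78240}{31} \approx -2523.9$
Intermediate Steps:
$u = \frac{19560}{31}$ ($u = 2 - \left(\frac{1}{31} - 629\right) = 2 - - \frac{19498}{31} = 2 + \frac{19498}{31} = \frac{19560}{31} \approx 630.97$)
$- 4 u = \left(-4\right) \frac{19560}{31} = - \frac{78240}{31}$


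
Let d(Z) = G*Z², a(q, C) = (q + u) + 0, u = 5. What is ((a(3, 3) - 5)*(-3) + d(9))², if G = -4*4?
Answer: 1703025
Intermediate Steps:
G = -16
a(q, C) = 5 + q (a(q, C) = (q + 5) + 0 = (5 + q) + 0 = 5 + q)
d(Z) = -16*Z²
((a(3, 3) - 5)*(-3) + d(9))² = (((5 + 3) - 5)*(-3) - 16*9²)² = ((8 - 5)*(-3) - 16*81)² = (3*(-3) - 1296)² = (-9 - 1296)² = (-1305)² = 1703025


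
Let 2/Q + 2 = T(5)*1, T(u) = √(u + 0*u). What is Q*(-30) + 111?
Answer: -9 - 60*√5 ≈ -143.16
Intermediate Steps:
T(u) = √u (T(u) = √(u + 0) = √u)
Q = 2/(-2 + √5) (Q = 2/(-2 + √5*1) = 2/(-2 + √5) ≈ 8.4721)
Q*(-30) + 111 = (4 + 2*√5)*(-30) + 111 = (-120 - 60*√5) + 111 = -9 - 60*√5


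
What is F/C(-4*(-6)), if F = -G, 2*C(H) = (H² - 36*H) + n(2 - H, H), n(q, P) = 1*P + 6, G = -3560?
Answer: -3560/129 ≈ -27.597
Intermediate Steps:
n(q, P) = 6 + P (n(q, P) = P + 6 = 6 + P)
C(H) = 3 + H²/2 - 35*H/2 (C(H) = ((H² - 36*H) + (6 + H))/2 = (6 + H² - 35*H)/2 = 3 + H²/2 - 35*H/2)
F = 3560 (F = -1*(-3560) = 3560)
F/C(-4*(-6)) = 3560/(3 + (-4*(-6))²/2 - (-70)*(-6)) = 3560/(3 + (½)*24² - 35/2*24) = 3560/(3 + (½)*576 - 420) = 3560/(3 + 288 - 420) = 3560/(-129) = 3560*(-1/129) = -3560/129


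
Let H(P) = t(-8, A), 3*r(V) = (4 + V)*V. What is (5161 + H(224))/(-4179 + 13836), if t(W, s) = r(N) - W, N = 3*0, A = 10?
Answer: 1723/3219 ≈ 0.53526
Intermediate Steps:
N = 0
r(V) = V*(4 + V)/3 (r(V) = ((4 + V)*V)/3 = (V*(4 + V))/3 = V*(4 + V)/3)
t(W, s) = -W (t(W, s) = (1/3)*0*(4 + 0) - W = (1/3)*0*4 - W = 0 - W = -W)
H(P) = 8 (H(P) = -1*(-8) = 8)
(5161 + H(224))/(-4179 + 13836) = (5161 + 8)/(-4179 + 13836) = 5169/9657 = 5169*(1/9657) = 1723/3219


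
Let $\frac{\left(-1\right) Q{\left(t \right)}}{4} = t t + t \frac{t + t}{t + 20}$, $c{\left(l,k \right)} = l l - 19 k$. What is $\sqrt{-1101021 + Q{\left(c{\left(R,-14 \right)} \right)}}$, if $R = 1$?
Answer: $\frac{i \sqrt{114341692857}}{287} \approx 1178.2 i$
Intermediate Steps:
$c{\left(l,k \right)} = l^{2} - 19 k$
$Q{\left(t \right)} = - 4 t^{2} - \frac{8 t^{2}}{20 + t}$ ($Q{\left(t \right)} = - 4 \left(t t + t \frac{t + t}{t + 20}\right) = - 4 \left(t^{2} + t \frac{2 t}{20 + t}\right) = - 4 \left(t^{2} + \frac{2 t^{2}}{20 + t}\right) = - 4 t^{2} - \frac{8 t^{2}}{20 + t}$)
$\sqrt{-1101021 + Q{\left(c{\left(R,-14 \right)} \right)}} = \sqrt{-1101021 + \frac{4 \left(1^{2} - -266\right)^{2} \left(-22 - \left(1^{2} - -266\right)\right)}{20 + \left(1^{2} - -266\right)}} = \sqrt{-1101021 + \frac{4 \left(1 + 266\right)^{2} \left(-22 - \left(1 + 266\right)\right)}{20 + \left(1 + 266\right)}} = \sqrt{-1101021 + \frac{4 \cdot 267^{2} \left(-22 - 267\right)}{20 + 267}} = \sqrt{-1101021 + 4 \cdot 71289 \cdot \frac{1}{287} \left(-22 - 267\right)} = \sqrt{-1101021 + 4 \cdot 71289 \cdot \frac{1}{287} \left(-289\right)} = \sqrt{-1101021 - \frac{82410084}{287}} = \sqrt{- \frac{398403111}{287}} = \frac{i \sqrt{114341692857}}{287}$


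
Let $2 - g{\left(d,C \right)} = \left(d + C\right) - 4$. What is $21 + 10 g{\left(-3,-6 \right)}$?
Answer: $171$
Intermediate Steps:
$g{\left(d,C \right)} = 6 - C - d$ ($g{\left(d,C \right)} = 2 - \left(\left(d + C\right) - 4\right) = 2 - \left(\left(C + d\right) - 4\right) = 2 - \left(-4 + C + d\right) = 6 - C - d$)
$21 + 10 g{\left(-3,-6 \right)} = 21 + 10 \left(6 - -6 - -3\right) = 21 + 10 \left(6 + 6 + 3\right) = 21 + 10 \cdot 15 = 21 + 150 = 171$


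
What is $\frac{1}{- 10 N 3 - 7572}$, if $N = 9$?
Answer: $- \frac{1}{7842} \approx -0.00012752$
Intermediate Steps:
$\frac{1}{- 10 N 3 - 7572} = \frac{1}{\left(-10\right) 9 \cdot 3 - 7572} = \frac{1}{\left(-90\right) 3 - 7572} = \frac{1}{-270 - 7572} = \frac{1}{-7842} = - \frac{1}{7842}$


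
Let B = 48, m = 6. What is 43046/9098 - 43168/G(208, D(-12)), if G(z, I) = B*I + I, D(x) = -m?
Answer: 101349497/668703 ≈ 151.56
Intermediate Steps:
D(x) = -6 (D(x) = -1*6 = -6)
G(z, I) = 49*I (G(z, I) = 48*I + I = 49*I)
43046/9098 - 43168/G(208, D(-12)) = 43046/9098 - 43168/(49*(-6)) = 43046*(1/9098) - 43168/(-294) = 21523/4549 - 43168*(-1/294) = 21523/4549 + 21584/147 = 101349497/668703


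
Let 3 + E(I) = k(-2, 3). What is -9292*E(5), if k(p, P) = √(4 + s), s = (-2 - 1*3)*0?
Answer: 9292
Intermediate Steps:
s = 0 (s = (-2 - 3)*0 = -5*0 = 0)
k(p, P) = 2 (k(p, P) = √(4 + 0) = √4 = 2)
E(I) = -1 (E(I) = -3 + 2 = -1)
-9292*E(5) = -9292*(-1) = 9292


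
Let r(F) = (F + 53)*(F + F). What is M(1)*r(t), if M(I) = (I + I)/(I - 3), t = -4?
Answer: 392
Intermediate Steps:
r(F) = 2*F*(53 + F) (r(F) = (53 + F)*(2*F) = 2*F*(53 + F))
M(I) = 2*I/(-3 + I) (M(I) = (2*I)/(-3 + I) = 2*I/(-3 + I))
M(1)*r(t) = (2*1/(-3 + 1))*(2*(-4)*(53 - 4)) = (2*1/(-2))*(2*(-4)*49) = (2*1*(-½))*(-392) = -1*(-392) = 392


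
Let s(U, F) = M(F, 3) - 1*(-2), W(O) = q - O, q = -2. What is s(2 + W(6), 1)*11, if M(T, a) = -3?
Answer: -11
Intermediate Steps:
W(O) = -2 - O
s(U, F) = -1 (s(U, F) = -3 - 1*(-2) = -3 + 2 = -1)
s(2 + W(6), 1)*11 = -1*11 = -11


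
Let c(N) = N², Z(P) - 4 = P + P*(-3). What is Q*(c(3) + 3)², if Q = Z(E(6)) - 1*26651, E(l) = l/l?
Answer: -3837456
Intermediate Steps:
E(l) = 1
Z(P) = 4 - 2*P (Z(P) = 4 + (P + P*(-3)) = 4 + (P - 3*P) = 4 - 2*P)
Q = -26649 (Q = (4 - 2*1) - 1*26651 = (4 - 2) - 26651 = 2 - 26651 = -26649)
Q*(c(3) + 3)² = -26649*(3² + 3)² = -26649*(9 + 3)² = -26649*12² = -26649*144 = -3837456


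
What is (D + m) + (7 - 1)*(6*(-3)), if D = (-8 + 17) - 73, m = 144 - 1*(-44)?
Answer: 16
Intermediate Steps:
m = 188 (m = 144 + 44 = 188)
D = -64 (D = 9 - 73 = -64)
(D + m) + (7 - 1)*(6*(-3)) = (-64 + 188) + (7 - 1)*(6*(-3)) = 124 + 6*(-18) = 124 - 108 = 16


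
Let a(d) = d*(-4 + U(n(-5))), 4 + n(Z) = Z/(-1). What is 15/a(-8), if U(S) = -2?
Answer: 5/16 ≈ 0.31250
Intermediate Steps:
n(Z) = -4 - Z (n(Z) = -4 + Z/(-1) = -4 + Z*(-1) = -4 - Z)
a(d) = -6*d (a(d) = d*(-4 - 2) = d*(-6) = -6*d)
15/a(-8) = 15/((-6*(-8))) = 15/48 = 15*(1/48) = 5/16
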